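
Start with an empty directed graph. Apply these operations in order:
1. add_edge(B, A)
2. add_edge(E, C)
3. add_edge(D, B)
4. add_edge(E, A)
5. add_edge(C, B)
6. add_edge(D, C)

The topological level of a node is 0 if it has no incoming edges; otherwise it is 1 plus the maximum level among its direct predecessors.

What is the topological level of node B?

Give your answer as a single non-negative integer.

Op 1: add_edge(B, A). Edges now: 1
Op 2: add_edge(E, C). Edges now: 2
Op 3: add_edge(D, B). Edges now: 3
Op 4: add_edge(E, A). Edges now: 4
Op 5: add_edge(C, B). Edges now: 5
Op 6: add_edge(D, C). Edges now: 6
Compute levels (Kahn BFS):
  sources (in-degree 0): D, E
  process D: level=0
    D->B: in-degree(B)=1, level(B)>=1
    D->C: in-degree(C)=1, level(C)>=1
  process E: level=0
    E->A: in-degree(A)=1, level(A)>=1
    E->C: in-degree(C)=0, level(C)=1, enqueue
  process C: level=1
    C->B: in-degree(B)=0, level(B)=2, enqueue
  process B: level=2
    B->A: in-degree(A)=0, level(A)=3, enqueue
  process A: level=3
All levels: A:3, B:2, C:1, D:0, E:0
level(B) = 2

Answer: 2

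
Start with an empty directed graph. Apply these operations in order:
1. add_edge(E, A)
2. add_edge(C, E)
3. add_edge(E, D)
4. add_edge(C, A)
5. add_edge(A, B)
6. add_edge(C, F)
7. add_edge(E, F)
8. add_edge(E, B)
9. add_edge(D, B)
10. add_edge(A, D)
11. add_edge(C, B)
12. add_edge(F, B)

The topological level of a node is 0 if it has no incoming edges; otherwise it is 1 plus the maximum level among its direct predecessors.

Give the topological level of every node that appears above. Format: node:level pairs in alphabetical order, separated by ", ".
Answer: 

Answer: A:2, B:4, C:0, D:3, E:1, F:2

Derivation:
Op 1: add_edge(E, A). Edges now: 1
Op 2: add_edge(C, E). Edges now: 2
Op 3: add_edge(E, D). Edges now: 3
Op 4: add_edge(C, A). Edges now: 4
Op 5: add_edge(A, B). Edges now: 5
Op 6: add_edge(C, F). Edges now: 6
Op 7: add_edge(E, F). Edges now: 7
Op 8: add_edge(E, B). Edges now: 8
Op 9: add_edge(D, B). Edges now: 9
Op 10: add_edge(A, D). Edges now: 10
Op 11: add_edge(C, B). Edges now: 11
Op 12: add_edge(F, B). Edges now: 12
Compute levels (Kahn BFS):
  sources (in-degree 0): C
  process C: level=0
    C->A: in-degree(A)=1, level(A)>=1
    C->B: in-degree(B)=4, level(B)>=1
    C->E: in-degree(E)=0, level(E)=1, enqueue
    C->F: in-degree(F)=1, level(F)>=1
  process E: level=1
    E->A: in-degree(A)=0, level(A)=2, enqueue
    E->B: in-degree(B)=3, level(B)>=2
    E->D: in-degree(D)=1, level(D)>=2
    E->F: in-degree(F)=0, level(F)=2, enqueue
  process A: level=2
    A->B: in-degree(B)=2, level(B)>=3
    A->D: in-degree(D)=0, level(D)=3, enqueue
  process F: level=2
    F->B: in-degree(B)=1, level(B)>=3
  process D: level=3
    D->B: in-degree(B)=0, level(B)=4, enqueue
  process B: level=4
All levels: A:2, B:4, C:0, D:3, E:1, F:2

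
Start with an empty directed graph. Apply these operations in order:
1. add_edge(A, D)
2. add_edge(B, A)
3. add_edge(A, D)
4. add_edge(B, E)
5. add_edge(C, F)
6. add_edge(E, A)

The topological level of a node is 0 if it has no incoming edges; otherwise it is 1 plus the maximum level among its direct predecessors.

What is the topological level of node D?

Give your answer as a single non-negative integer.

Op 1: add_edge(A, D). Edges now: 1
Op 2: add_edge(B, A). Edges now: 2
Op 3: add_edge(A, D) (duplicate, no change). Edges now: 2
Op 4: add_edge(B, E). Edges now: 3
Op 5: add_edge(C, F). Edges now: 4
Op 6: add_edge(E, A). Edges now: 5
Compute levels (Kahn BFS):
  sources (in-degree 0): B, C
  process B: level=0
    B->A: in-degree(A)=1, level(A)>=1
    B->E: in-degree(E)=0, level(E)=1, enqueue
  process C: level=0
    C->F: in-degree(F)=0, level(F)=1, enqueue
  process E: level=1
    E->A: in-degree(A)=0, level(A)=2, enqueue
  process F: level=1
  process A: level=2
    A->D: in-degree(D)=0, level(D)=3, enqueue
  process D: level=3
All levels: A:2, B:0, C:0, D:3, E:1, F:1
level(D) = 3

Answer: 3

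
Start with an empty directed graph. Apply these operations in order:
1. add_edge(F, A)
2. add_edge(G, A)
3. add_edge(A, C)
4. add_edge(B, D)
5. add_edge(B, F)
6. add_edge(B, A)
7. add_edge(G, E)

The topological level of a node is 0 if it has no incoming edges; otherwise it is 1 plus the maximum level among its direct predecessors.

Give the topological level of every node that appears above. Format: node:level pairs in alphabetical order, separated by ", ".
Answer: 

Answer: A:2, B:0, C:3, D:1, E:1, F:1, G:0

Derivation:
Op 1: add_edge(F, A). Edges now: 1
Op 2: add_edge(G, A). Edges now: 2
Op 3: add_edge(A, C). Edges now: 3
Op 4: add_edge(B, D). Edges now: 4
Op 5: add_edge(B, F). Edges now: 5
Op 6: add_edge(B, A). Edges now: 6
Op 7: add_edge(G, E). Edges now: 7
Compute levels (Kahn BFS):
  sources (in-degree 0): B, G
  process B: level=0
    B->A: in-degree(A)=2, level(A)>=1
    B->D: in-degree(D)=0, level(D)=1, enqueue
    B->F: in-degree(F)=0, level(F)=1, enqueue
  process G: level=0
    G->A: in-degree(A)=1, level(A)>=1
    G->E: in-degree(E)=0, level(E)=1, enqueue
  process D: level=1
  process F: level=1
    F->A: in-degree(A)=0, level(A)=2, enqueue
  process E: level=1
  process A: level=2
    A->C: in-degree(C)=0, level(C)=3, enqueue
  process C: level=3
All levels: A:2, B:0, C:3, D:1, E:1, F:1, G:0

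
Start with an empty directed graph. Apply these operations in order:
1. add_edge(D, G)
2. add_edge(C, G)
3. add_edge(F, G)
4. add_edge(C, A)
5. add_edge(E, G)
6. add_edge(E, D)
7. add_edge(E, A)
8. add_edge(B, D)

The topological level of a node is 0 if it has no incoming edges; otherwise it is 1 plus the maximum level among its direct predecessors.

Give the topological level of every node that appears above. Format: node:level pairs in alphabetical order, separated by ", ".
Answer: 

Op 1: add_edge(D, G). Edges now: 1
Op 2: add_edge(C, G). Edges now: 2
Op 3: add_edge(F, G). Edges now: 3
Op 4: add_edge(C, A). Edges now: 4
Op 5: add_edge(E, G). Edges now: 5
Op 6: add_edge(E, D). Edges now: 6
Op 7: add_edge(E, A). Edges now: 7
Op 8: add_edge(B, D). Edges now: 8
Compute levels (Kahn BFS):
  sources (in-degree 0): B, C, E, F
  process B: level=0
    B->D: in-degree(D)=1, level(D)>=1
  process C: level=0
    C->A: in-degree(A)=1, level(A)>=1
    C->G: in-degree(G)=3, level(G)>=1
  process E: level=0
    E->A: in-degree(A)=0, level(A)=1, enqueue
    E->D: in-degree(D)=0, level(D)=1, enqueue
    E->G: in-degree(G)=2, level(G)>=1
  process F: level=0
    F->G: in-degree(G)=1, level(G)>=1
  process A: level=1
  process D: level=1
    D->G: in-degree(G)=0, level(G)=2, enqueue
  process G: level=2
All levels: A:1, B:0, C:0, D:1, E:0, F:0, G:2

Answer: A:1, B:0, C:0, D:1, E:0, F:0, G:2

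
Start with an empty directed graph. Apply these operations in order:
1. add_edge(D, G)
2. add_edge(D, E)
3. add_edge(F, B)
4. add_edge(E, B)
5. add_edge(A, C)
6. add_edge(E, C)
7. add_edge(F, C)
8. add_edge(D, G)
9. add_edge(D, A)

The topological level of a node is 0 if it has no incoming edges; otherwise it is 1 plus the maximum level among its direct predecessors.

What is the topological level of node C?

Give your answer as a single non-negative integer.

Op 1: add_edge(D, G). Edges now: 1
Op 2: add_edge(D, E). Edges now: 2
Op 3: add_edge(F, B). Edges now: 3
Op 4: add_edge(E, B). Edges now: 4
Op 5: add_edge(A, C). Edges now: 5
Op 6: add_edge(E, C). Edges now: 6
Op 7: add_edge(F, C). Edges now: 7
Op 8: add_edge(D, G) (duplicate, no change). Edges now: 7
Op 9: add_edge(D, A). Edges now: 8
Compute levels (Kahn BFS):
  sources (in-degree 0): D, F
  process D: level=0
    D->A: in-degree(A)=0, level(A)=1, enqueue
    D->E: in-degree(E)=0, level(E)=1, enqueue
    D->G: in-degree(G)=0, level(G)=1, enqueue
  process F: level=0
    F->B: in-degree(B)=1, level(B)>=1
    F->C: in-degree(C)=2, level(C)>=1
  process A: level=1
    A->C: in-degree(C)=1, level(C)>=2
  process E: level=1
    E->B: in-degree(B)=0, level(B)=2, enqueue
    E->C: in-degree(C)=0, level(C)=2, enqueue
  process G: level=1
  process B: level=2
  process C: level=2
All levels: A:1, B:2, C:2, D:0, E:1, F:0, G:1
level(C) = 2

Answer: 2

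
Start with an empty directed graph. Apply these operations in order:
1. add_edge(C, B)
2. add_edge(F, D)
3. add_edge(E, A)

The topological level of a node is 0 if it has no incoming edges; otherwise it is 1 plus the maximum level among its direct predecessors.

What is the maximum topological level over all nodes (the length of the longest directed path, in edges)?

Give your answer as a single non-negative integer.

Op 1: add_edge(C, B). Edges now: 1
Op 2: add_edge(F, D). Edges now: 2
Op 3: add_edge(E, A). Edges now: 3
Compute levels (Kahn BFS):
  sources (in-degree 0): C, E, F
  process C: level=0
    C->B: in-degree(B)=0, level(B)=1, enqueue
  process E: level=0
    E->A: in-degree(A)=0, level(A)=1, enqueue
  process F: level=0
    F->D: in-degree(D)=0, level(D)=1, enqueue
  process B: level=1
  process A: level=1
  process D: level=1
All levels: A:1, B:1, C:0, D:1, E:0, F:0
max level = 1

Answer: 1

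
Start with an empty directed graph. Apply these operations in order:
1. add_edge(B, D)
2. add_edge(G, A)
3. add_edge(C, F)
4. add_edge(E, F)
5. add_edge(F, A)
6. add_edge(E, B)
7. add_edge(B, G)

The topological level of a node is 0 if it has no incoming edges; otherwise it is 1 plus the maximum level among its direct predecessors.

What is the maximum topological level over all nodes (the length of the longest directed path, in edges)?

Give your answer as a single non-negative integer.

Answer: 3

Derivation:
Op 1: add_edge(B, D). Edges now: 1
Op 2: add_edge(G, A). Edges now: 2
Op 3: add_edge(C, F). Edges now: 3
Op 4: add_edge(E, F). Edges now: 4
Op 5: add_edge(F, A). Edges now: 5
Op 6: add_edge(E, B). Edges now: 6
Op 7: add_edge(B, G). Edges now: 7
Compute levels (Kahn BFS):
  sources (in-degree 0): C, E
  process C: level=0
    C->F: in-degree(F)=1, level(F)>=1
  process E: level=0
    E->B: in-degree(B)=0, level(B)=1, enqueue
    E->F: in-degree(F)=0, level(F)=1, enqueue
  process B: level=1
    B->D: in-degree(D)=0, level(D)=2, enqueue
    B->G: in-degree(G)=0, level(G)=2, enqueue
  process F: level=1
    F->A: in-degree(A)=1, level(A)>=2
  process D: level=2
  process G: level=2
    G->A: in-degree(A)=0, level(A)=3, enqueue
  process A: level=3
All levels: A:3, B:1, C:0, D:2, E:0, F:1, G:2
max level = 3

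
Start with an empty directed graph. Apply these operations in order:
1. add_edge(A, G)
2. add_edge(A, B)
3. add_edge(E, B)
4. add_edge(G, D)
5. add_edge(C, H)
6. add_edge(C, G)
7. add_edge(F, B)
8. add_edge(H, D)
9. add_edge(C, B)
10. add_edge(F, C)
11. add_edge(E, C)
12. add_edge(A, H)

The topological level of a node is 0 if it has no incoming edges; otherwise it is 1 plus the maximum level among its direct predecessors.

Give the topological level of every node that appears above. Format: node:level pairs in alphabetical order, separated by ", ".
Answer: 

Answer: A:0, B:2, C:1, D:3, E:0, F:0, G:2, H:2

Derivation:
Op 1: add_edge(A, G). Edges now: 1
Op 2: add_edge(A, B). Edges now: 2
Op 3: add_edge(E, B). Edges now: 3
Op 4: add_edge(G, D). Edges now: 4
Op 5: add_edge(C, H). Edges now: 5
Op 6: add_edge(C, G). Edges now: 6
Op 7: add_edge(F, B). Edges now: 7
Op 8: add_edge(H, D). Edges now: 8
Op 9: add_edge(C, B). Edges now: 9
Op 10: add_edge(F, C). Edges now: 10
Op 11: add_edge(E, C). Edges now: 11
Op 12: add_edge(A, H). Edges now: 12
Compute levels (Kahn BFS):
  sources (in-degree 0): A, E, F
  process A: level=0
    A->B: in-degree(B)=3, level(B)>=1
    A->G: in-degree(G)=1, level(G)>=1
    A->H: in-degree(H)=1, level(H)>=1
  process E: level=0
    E->B: in-degree(B)=2, level(B)>=1
    E->C: in-degree(C)=1, level(C)>=1
  process F: level=0
    F->B: in-degree(B)=1, level(B)>=1
    F->C: in-degree(C)=0, level(C)=1, enqueue
  process C: level=1
    C->B: in-degree(B)=0, level(B)=2, enqueue
    C->G: in-degree(G)=0, level(G)=2, enqueue
    C->H: in-degree(H)=0, level(H)=2, enqueue
  process B: level=2
  process G: level=2
    G->D: in-degree(D)=1, level(D)>=3
  process H: level=2
    H->D: in-degree(D)=0, level(D)=3, enqueue
  process D: level=3
All levels: A:0, B:2, C:1, D:3, E:0, F:0, G:2, H:2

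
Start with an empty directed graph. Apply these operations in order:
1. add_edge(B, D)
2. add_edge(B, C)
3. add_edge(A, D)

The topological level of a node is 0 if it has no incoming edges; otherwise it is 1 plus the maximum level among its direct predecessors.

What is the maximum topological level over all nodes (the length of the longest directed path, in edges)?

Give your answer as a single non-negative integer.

Answer: 1

Derivation:
Op 1: add_edge(B, D). Edges now: 1
Op 2: add_edge(B, C). Edges now: 2
Op 3: add_edge(A, D). Edges now: 3
Compute levels (Kahn BFS):
  sources (in-degree 0): A, B
  process A: level=0
    A->D: in-degree(D)=1, level(D)>=1
  process B: level=0
    B->C: in-degree(C)=0, level(C)=1, enqueue
    B->D: in-degree(D)=0, level(D)=1, enqueue
  process C: level=1
  process D: level=1
All levels: A:0, B:0, C:1, D:1
max level = 1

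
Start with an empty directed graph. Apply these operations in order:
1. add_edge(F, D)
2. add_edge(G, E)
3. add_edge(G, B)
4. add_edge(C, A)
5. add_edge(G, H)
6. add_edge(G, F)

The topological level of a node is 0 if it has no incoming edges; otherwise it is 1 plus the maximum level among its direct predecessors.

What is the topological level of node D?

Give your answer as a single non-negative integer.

Op 1: add_edge(F, D). Edges now: 1
Op 2: add_edge(G, E). Edges now: 2
Op 3: add_edge(G, B). Edges now: 3
Op 4: add_edge(C, A). Edges now: 4
Op 5: add_edge(G, H). Edges now: 5
Op 6: add_edge(G, F). Edges now: 6
Compute levels (Kahn BFS):
  sources (in-degree 0): C, G
  process C: level=0
    C->A: in-degree(A)=0, level(A)=1, enqueue
  process G: level=0
    G->B: in-degree(B)=0, level(B)=1, enqueue
    G->E: in-degree(E)=0, level(E)=1, enqueue
    G->F: in-degree(F)=0, level(F)=1, enqueue
    G->H: in-degree(H)=0, level(H)=1, enqueue
  process A: level=1
  process B: level=1
  process E: level=1
  process F: level=1
    F->D: in-degree(D)=0, level(D)=2, enqueue
  process H: level=1
  process D: level=2
All levels: A:1, B:1, C:0, D:2, E:1, F:1, G:0, H:1
level(D) = 2

Answer: 2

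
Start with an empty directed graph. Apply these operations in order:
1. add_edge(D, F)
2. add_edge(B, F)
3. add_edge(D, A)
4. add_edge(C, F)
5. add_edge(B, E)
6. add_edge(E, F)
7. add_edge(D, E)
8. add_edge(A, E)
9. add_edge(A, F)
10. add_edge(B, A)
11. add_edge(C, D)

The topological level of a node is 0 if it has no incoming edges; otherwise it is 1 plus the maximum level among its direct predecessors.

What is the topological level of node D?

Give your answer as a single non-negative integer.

Op 1: add_edge(D, F). Edges now: 1
Op 2: add_edge(B, F). Edges now: 2
Op 3: add_edge(D, A). Edges now: 3
Op 4: add_edge(C, F). Edges now: 4
Op 5: add_edge(B, E). Edges now: 5
Op 6: add_edge(E, F). Edges now: 6
Op 7: add_edge(D, E). Edges now: 7
Op 8: add_edge(A, E). Edges now: 8
Op 9: add_edge(A, F). Edges now: 9
Op 10: add_edge(B, A). Edges now: 10
Op 11: add_edge(C, D). Edges now: 11
Compute levels (Kahn BFS):
  sources (in-degree 0): B, C
  process B: level=0
    B->A: in-degree(A)=1, level(A)>=1
    B->E: in-degree(E)=2, level(E)>=1
    B->F: in-degree(F)=4, level(F)>=1
  process C: level=0
    C->D: in-degree(D)=0, level(D)=1, enqueue
    C->F: in-degree(F)=3, level(F)>=1
  process D: level=1
    D->A: in-degree(A)=0, level(A)=2, enqueue
    D->E: in-degree(E)=1, level(E)>=2
    D->F: in-degree(F)=2, level(F)>=2
  process A: level=2
    A->E: in-degree(E)=0, level(E)=3, enqueue
    A->F: in-degree(F)=1, level(F)>=3
  process E: level=3
    E->F: in-degree(F)=0, level(F)=4, enqueue
  process F: level=4
All levels: A:2, B:0, C:0, D:1, E:3, F:4
level(D) = 1

Answer: 1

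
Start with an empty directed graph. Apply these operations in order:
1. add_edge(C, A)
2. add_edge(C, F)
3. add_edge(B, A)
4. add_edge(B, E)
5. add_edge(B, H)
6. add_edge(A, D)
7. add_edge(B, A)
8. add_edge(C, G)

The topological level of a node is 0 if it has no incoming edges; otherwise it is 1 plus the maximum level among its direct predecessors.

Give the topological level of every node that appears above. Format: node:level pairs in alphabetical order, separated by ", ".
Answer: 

Answer: A:1, B:0, C:0, D:2, E:1, F:1, G:1, H:1

Derivation:
Op 1: add_edge(C, A). Edges now: 1
Op 2: add_edge(C, F). Edges now: 2
Op 3: add_edge(B, A). Edges now: 3
Op 4: add_edge(B, E). Edges now: 4
Op 5: add_edge(B, H). Edges now: 5
Op 6: add_edge(A, D). Edges now: 6
Op 7: add_edge(B, A) (duplicate, no change). Edges now: 6
Op 8: add_edge(C, G). Edges now: 7
Compute levels (Kahn BFS):
  sources (in-degree 0): B, C
  process B: level=0
    B->A: in-degree(A)=1, level(A)>=1
    B->E: in-degree(E)=0, level(E)=1, enqueue
    B->H: in-degree(H)=0, level(H)=1, enqueue
  process C: level=0
    C->A: in-degree(A)=0, level(A)=1, enqueue
    C->F: in-degree(F)=0, level(F)=1, enqueue
    C->G: in-degree(G)=0, level(G)=1, enqueue
  process E: level=1
  process H: level=1
  process A: level=1
    A->D: in-degree(D)=0, level(D)=2, enqueue
  process F: level=1
  process G: level=1
  process D: level=2
All levels: A:1, B:0, C:0, D:2, E:1, F:1, G:1, H:1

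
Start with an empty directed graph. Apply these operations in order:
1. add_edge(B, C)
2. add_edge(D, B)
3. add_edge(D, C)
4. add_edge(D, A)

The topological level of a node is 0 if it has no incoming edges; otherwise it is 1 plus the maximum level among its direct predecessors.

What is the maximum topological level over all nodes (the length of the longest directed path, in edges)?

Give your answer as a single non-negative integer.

Answer: 2

Derivation:
Op 1: add_edge(B, C). Edges now: 1
Op 2: add_edge(D, B). Edges now: 2
Op 3: add_edge(D, C). Edges now: 3
Op 4: add_edge(D, A). Edges now: 4
Compute levels (Kahn BFS):
  sources (in-degree 0): D
  process D: level=0
    D->A: in-degree(A)=0, level(A)=1, enqueue
    D->B: in-degree(B)=0, level(B)=1, enqueue
    D->C: in-degree(C)=1, level(C)>=1
  process A: level=1
  process B: level=1
    B->C: in-degree(C)=0, level(C)=2, enqueue
  process C: level=2
All levels: A:1, B:1, C:2, D:0
max level = 2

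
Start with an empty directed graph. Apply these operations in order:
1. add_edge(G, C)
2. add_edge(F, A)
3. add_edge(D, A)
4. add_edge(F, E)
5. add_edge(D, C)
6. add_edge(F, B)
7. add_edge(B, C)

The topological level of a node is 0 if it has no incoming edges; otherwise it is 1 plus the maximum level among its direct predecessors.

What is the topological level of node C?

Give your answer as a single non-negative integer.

Op 1: add_edge(G, C). Edges now: 1
Op 2: add_edge(F, A). Edges now: 2
Op 3: add_edge(D, A). Edges now: 3
Op 4: add_edge(F, E). Edges now: 4
Op 5: add_edge(D, C). Edges now: 5
Op 6: add_edge(F, B). Edges now: 6
Op 7: add_edge(B, C). Edges now: 7
Compute levels (Kahn BFS):
  sources (in-degree 0): D, F, G
  process D: level=0
    D->A: in-degree(A)=1, level(A)>=1
    D->C: in-degree(C)=2, level(C)>=1
  process F: level=0
    F->A: in-degree(A)=0, level(A)=1, enqueue
    F->B: in-degree(B)=0, level(B)=1, enqueue
    F->E: in-degree(E)=0, level(E)=1, enqueue
  process G: level=0
    G->C: in-degree(C)=1, level(C)>=1
  process A: level=1
  process B: level=1
    B->C: in-degree(C)=0, level(C)=2, enqueue
  process E: level=1
  process C: level=2
All levels: A:1, B:1, C:2, D:0, E:1, F:0, G:0
level(C) = 2

Answer: 2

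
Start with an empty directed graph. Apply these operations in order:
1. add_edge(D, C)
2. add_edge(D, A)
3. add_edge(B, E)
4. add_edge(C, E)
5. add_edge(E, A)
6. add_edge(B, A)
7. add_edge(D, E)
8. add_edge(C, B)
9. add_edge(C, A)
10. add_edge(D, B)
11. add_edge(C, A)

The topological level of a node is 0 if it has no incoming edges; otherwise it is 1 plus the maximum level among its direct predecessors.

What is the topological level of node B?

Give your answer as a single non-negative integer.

Op 1: add_edge(D, C). Edges now: 1
Op 2: add_edge(D, A). Edges now: 2
Op 3: add_edge(B, E). Edges now: 3
Op 4: add_edge(C, E). Edges now: 4
Op 5: add_edge(E, A). Edges now: 5
Op 6: add_edge(B, A). Edges now: 6
Op 7: add_edge(D, E). Edges now: 7
Op 8: add_edge(C, B). Edges now: 8
Op 9: add_edge(C, A). Edges now: 9
Op 10: add_edge(D, B). Edges now: 10
Op 11: add_edge(C, A) (duplicate, no change). Edges now: 10
Compute levels (Kahn BFS):
  sources (in-degree 0): D
  process D: level=0
    D->A: in-degree(A)=3, level(A)>=1
    D->B: in-degree(B)=1, level(B)>=1
    D->C: in-degree(C)=0, level(C)=1, enqueue
    D->E: in-degree(E)=2, level(E)>=1
  process C: level=1
    C->A: in-degree(A)=2, level(A)>=2
    C->B: in-degree(B)=0, level(B)=2, enqueue
    C->E: in-degree(E)=1, level(E)>=2
  process B: level=2
    B->A: in-degree(A)=1, level(A)>=3
    B->E: in-degree(E)=0, level(E)=3, enqueue
  process E: level=3
    E->A: in-degree(A)=0, level(A)=4, enqueue
  process A: level=4
All levels: A:4, B:2, C:1, D:0, E:3
level(B) = 2

Answer: 2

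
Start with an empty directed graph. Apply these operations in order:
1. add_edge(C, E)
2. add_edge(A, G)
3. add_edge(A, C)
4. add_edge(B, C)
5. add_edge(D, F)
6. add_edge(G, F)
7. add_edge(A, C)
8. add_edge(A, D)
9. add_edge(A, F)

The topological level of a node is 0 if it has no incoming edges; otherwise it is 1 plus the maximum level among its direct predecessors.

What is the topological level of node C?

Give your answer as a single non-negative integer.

Answer: 1

Derivation:
Op 1: add_edge(C, E). Edges now: 1
Op 2: add_edge(A, G). Edges now: 2
Op 3: add_edge(A, C). Edges now: 3
Op 4: add_edge(B, C). Edges now: 4
Op 5: add_edge(D, F). Edges now: 5
Op 6: add_edge(G, F). Edges now: 6
Op 7: add_edge(A, C) (duplicate, no change). Edges now: 6
Op 8: add_edge(A, D). Edges now: 7
Op 9: add_edge(A, F). Edges now: 8
Compute levels (Kahn BFS):
  sources (in-degree 0): A, B
  process A: level=0
    A->C: in-degree(C)=1, level(C)>=1
    A->D: in-degree(D)=0, level(D)=1, enqueue
    A->F: in-degree(F)=2, level(F)>=1
    A->G: in-degree(G)=0, level(G)=1, enqueue
  process B: level=0
    B->C: in-degree(C)=0, level(C)=1, enqueue
  process D: level=1
    D->F: in-degree(F)=1, level(F)>=2
  process G: level=1
    G->F: in-degree(F)=0, level(F)=2, enqueue
  process C: level=1
    C->E: in-degree(E)=0, level(E)=2, enqueue
  process F: level=2
  process E: level=2
All levels: A:0, B:0, C:1, D:1, E:2, F:2, G:1
level(C) = 1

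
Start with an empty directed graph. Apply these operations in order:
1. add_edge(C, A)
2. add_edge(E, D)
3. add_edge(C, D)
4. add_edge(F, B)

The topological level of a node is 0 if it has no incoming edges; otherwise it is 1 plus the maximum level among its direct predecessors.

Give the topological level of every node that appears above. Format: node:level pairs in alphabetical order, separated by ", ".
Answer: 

Answer: A:1, B:1, C:0, D:1, E:0, F:0

Derivation:
Op 1: add_edge(C, A). Edges now: 1
Op 2: add_edge(E, D). Edges now: 2
Op 3: add_edge(C, D). Edges now: 3
Op 4: add_edge(F, B). Edges now: 4
Compute levels (Kahn BFS):
  sources (in-degree 0): C, E, F
  process C: level=0
    C->A: in-degree(A)=0, level(A)=1, enqueue
    C->D: in-degree(D)=1, level(D)>=1
  process E: level=0
    E->D: in-degree(D)=0, level(D)=1, enqueue
  process F: level=0
    F->B: in-degree(B)=0, level(B)=1, enqueue
  process A: level=1
  process D: level=1
  process B: level=1
All levels: A:1, B:1, C:0, D:1, E:0, F:0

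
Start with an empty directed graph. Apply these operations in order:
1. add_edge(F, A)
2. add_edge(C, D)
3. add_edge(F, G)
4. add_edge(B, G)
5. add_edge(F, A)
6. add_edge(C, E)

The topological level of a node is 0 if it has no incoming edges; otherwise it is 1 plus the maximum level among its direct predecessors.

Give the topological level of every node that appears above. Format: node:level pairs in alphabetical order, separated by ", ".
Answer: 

Op 1: add_edge(F, A). Edges now: 1
Op 2: add_edge(C, D). Edges now: 2
Op 3: add_edge(F, G). Edges now: 3
Op 4: add_edge(B, G). Edges now: 4
Op 5: add_edge(F, A) (duplicate, no change). Edges now: 4
Op 6: add_edge(C, E). Edges now: 5
Compute levels (Kahn BFS):
  sources (in-degree 0): B, C, F
  process B: level=0
    B->G: in-degree(G)=1, level(G)>=1
  process C: level=0
    C->D: in-degree(D)=0, level(D)=1, enqueue
    C->E: in-degree(E)=0, level(E)=1, enqueue
  process F: level=0
    F->A: in-degree(A)=0, level(A)=1, enqueue
    F->G: in-degree(G)=0, level(G)=1, enqueue
  process D: level=1
  process E: level=1
  process A: level=1
  process G: level=1
All levels: A:1, B:0, C:0, D:1, E:1, F:0, G:1

Answer: A:1, B:0, C:0, D:1, E:1, F:0, G:1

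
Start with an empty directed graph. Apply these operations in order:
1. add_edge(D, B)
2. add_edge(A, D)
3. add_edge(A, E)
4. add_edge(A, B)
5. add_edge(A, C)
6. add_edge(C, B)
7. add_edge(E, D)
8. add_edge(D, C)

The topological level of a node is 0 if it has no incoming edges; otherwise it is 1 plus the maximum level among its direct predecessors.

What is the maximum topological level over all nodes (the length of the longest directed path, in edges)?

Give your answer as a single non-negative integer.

Op 1: add_edge(D, B). Edges now: 1
Op 2: add_edge(A, D). Edges now: 2
Op 3: add_edge(A, E). Edges now: 3
Op 4: add_edge(A, B). Edges now: 4
Op 5: add_edge(A, C). Edges now: 5
Op 6: add_edge(C, B). Edges now: 6
Op 7: add_edge(E, D). Edges now: 7
Op 8: add_edge(D, C). Edges now: 8
Compute levels (Kahn BFS):
  sources (in-degree 0): A
  process A: level=0
    A->B: in-degree(B)=2, level(B)>=1
    A->C: in-degree(C)=1, level(C)>=1
    A->D: in-degree(D)=1, level(D)>=1
    A->E: in-degree(E)=0, level(E)=1, enqueue
  process E: level=1
    E->D: in-degree(D)=0, level(D)=2, enqueue
  process D: level=2
    D->B: in-degree(B)=1, level(B)>=3
    D->C: in-degree(C)=0, level(C)=3, enqueue
  process C: level=3
    C->B: in-degree(B)=0, level(B)=4, enqueue
  process B: level=4
All levels: A:0, B:4, C:3, D:2, E:1
max level = 4

Answer: 4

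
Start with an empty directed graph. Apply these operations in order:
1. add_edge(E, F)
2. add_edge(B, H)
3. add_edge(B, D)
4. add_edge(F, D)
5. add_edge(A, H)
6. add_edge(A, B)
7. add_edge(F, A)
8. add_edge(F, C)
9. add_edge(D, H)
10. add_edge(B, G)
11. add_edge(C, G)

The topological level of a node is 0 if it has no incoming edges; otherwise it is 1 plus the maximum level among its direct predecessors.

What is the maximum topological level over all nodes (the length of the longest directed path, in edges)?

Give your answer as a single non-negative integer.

Answer: 5

Derivation:
Op 1: add_edge(E, F). Edges now: 1
Op 2: add_edge(B, H). Edges now: 2
Op 3: add_edge(B, D). Edges now: 3
Op 4: add_edge(F, D). Edges now: 4
Op 5: add_edge(A, H). Edges now: 5
Op 6: add_edge(A, B). Edges now: 6
Op 7: add_edge(F, A). Edges now: 7
Op 8: add_edge(F, C). Edges now: 8
Op 9: add_edge(D, H). Edges now: 9
Op 10: add_edge(B, G). Edges now: 10
Op 11: add_edge(C, G). Edges now: 11
Compute levels (Kahn BFS):
  sources (in-degree 0): E
  process E: level=0
    E->F: in-degree(F)=0, level(F)=1, enqueue
  process F: level=1
    F->A: in-degree(A)=0, level(A)=2, enqueue
    F->C: in-degree(C)=0, level(C)=2, enqueue
    F->D: in-degree(D)=1, level(D)>=2
  process A: level=2
    A->B: in-degree(B)=0, level(B)=3, enqueue
    A->H: in-degree(H)=2, level(H)>=3
  process C: level=2
    C->G: in-degree(G)=1, level(G)>=3
  process B: level=3
    B->D: in-degree(D)=0, level(D)=4, enqueue
    B->G: in-degree(G)=0, level(G)=4, enqueue
    B->H: in-degree(H)=1, level(H)>=4
  process D: level=4
    D->H: in-degree(H)=0, level(H)=5, enqueue
  process G: level=4
  process H: level=5
All levels: A:2, B:3, C:2, D:4, E:0, F:1, G:4, H:5
max level = 5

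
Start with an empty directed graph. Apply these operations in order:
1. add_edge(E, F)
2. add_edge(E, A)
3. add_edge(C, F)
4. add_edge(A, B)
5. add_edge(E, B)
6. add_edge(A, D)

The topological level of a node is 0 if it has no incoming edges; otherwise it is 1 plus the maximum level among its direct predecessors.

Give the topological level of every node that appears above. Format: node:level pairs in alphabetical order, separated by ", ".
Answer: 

Answer: A:1, B:2, C:0, D:2, E:0, F:1

Derivation:
Op 1: add_edge(E, F). Edges now: 1
Op 2: add_edge(E, A). Edges now: 2
Op 3: add_edge(C, F). Edges now: 3
Op 4: add_edge(A, B). Edges now: 4
Op 5: add_edge(E, B). Edges now: 5
Op 6: add_edge(A, D). Edges now: 6
Compute levels (Kahn BFS):
  sources (in-degree 0): C, E
  process C: level=0
    C->F: in-degree(F)=1, level(F)>=1
  process E: level=0
    E->A: in-degree(A)=0, level(A)=1, enqueue
    E->B: in-degree(B)=1, level(B)>=1
    E->F: in-degree(F)=0, level(F)=1, enqueue
  process A: level=1
    A->B: in-degree(B)=0, level(B)=2, enqueue
    A->D: in-degree(D)=0, level(D)=2, enqueue
  process F: level=1
  process B: level=2
  process D: level=2
All levels: A:1, B:2, C:0, D:2, E:0, F:1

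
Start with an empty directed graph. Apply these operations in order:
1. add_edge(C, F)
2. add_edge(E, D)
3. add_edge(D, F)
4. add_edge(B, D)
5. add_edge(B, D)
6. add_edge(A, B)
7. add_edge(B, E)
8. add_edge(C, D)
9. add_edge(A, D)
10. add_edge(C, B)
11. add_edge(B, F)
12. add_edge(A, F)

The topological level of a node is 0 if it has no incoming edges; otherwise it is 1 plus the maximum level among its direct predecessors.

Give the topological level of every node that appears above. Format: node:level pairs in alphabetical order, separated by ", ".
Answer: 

Answer: A:0, B:1, C:0, D:3, E:2, F:4

Derivation:
Op 1: add_edge(C, F). Edges now: 1
Op 2: add_edge(E, D). Edges now: 2
Op 3: add_edge(D, F). Edges now: 3
Op 4: add_edge(B, D). Edges now: 4
Op 5: add_edge(B, D) (duplicate, no change). Edges now: 4
Op 6: add_edge(A, B). Edges now: 5
Op 7: add_edge(B, E). Edges now: 6
Op 8: add_edge(C, D). Edges now: 7
Op 9: add_edge(A, D). Edges now: 8
Op 10: add_edge(C, B). Edges now: 9
Op 11: add_edge(B, F). Edges now: 10
Op 12: add_edge(A, F). Edges now: 11
Compute levels (Kahn BFS):
  sources (in-degree 0): A, C
  process A: level=0
    A->B: in-degree(B)=1, level(B)>=1
    A->D: in-degree(D)=3, level(D)>=1
    A->F: in-degree(F)=3, level(F)>=1
  process C: level=0
    C->B: in-degree(B)=0, level(B)=1, enqueue
    C->D: in-degree(D)=2, level(D)>=1
    C->F: in-degree(F)=2, level(F)>=1
  process B: level=1
    B->D: in-degree(D)=1, level(D)>=2
    B->E: in-degree(E)=0, level(E)=2, enqueue
    B->F: in-degree(F)=1, level(F)>=2
  process E: level=2
    E->D: in-degree(D)=0, level(D)=3, enqueue
  process D: level=3
    D->F: in-degree(F)=0, level(F)=4, enqueue
  process F: level=4
All levels: A:0, B:1, C:0, D:3, E:2, F:4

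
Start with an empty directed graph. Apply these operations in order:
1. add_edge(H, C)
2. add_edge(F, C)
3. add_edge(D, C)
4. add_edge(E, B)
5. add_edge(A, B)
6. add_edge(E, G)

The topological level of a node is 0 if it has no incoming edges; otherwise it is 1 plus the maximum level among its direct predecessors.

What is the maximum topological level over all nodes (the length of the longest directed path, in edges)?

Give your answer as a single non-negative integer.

Op 1: add_edge(H, C). Edges now: 1
Op 2: add_edge(F, C). Edges now: 2
Op 3: add_edge(D, C). Edges now: 3
Op 4: add_edge(E, B). Edges now: 4
Op 5: add_edge(A, B). Edges now: 5
Op 6: add_edge(E, G). Edges now: 6
Compute levels (Kahn BFS):
  sources (in-degree 0): A, D, E, F, H
  process A: level=0
    A->B: in-degree(B)=1, level(B)>=1
  process D: level=0
    D->C: in-degree(C)=2, level(C)>=1
  process E: level=0
    E->B: in-degree(B)=0, level(B)=1, enqueue
    E->G: in-degree(G)=0, level(G)=1, enqueue
  process F: level=0
    F->C: in-degree(C)=1, level(C)>=1
  process H: level=0
    H->C: in-degree(C)=0, level(C)=1, enqueue
  process B: level=1
  process G: level=1
  process C: level=1
All levels: A:0, B:1, C:1, D:0, E:0, F:0, G:1, H:0
max level = 1

Answer: 1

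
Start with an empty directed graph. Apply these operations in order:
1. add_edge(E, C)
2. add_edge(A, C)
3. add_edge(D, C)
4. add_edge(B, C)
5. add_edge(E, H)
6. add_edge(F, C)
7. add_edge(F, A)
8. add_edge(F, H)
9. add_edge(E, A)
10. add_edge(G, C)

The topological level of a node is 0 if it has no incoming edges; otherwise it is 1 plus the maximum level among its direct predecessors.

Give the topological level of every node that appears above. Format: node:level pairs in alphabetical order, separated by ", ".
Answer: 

Op 1: add_edge(E, C). Edges now: 1
Op 2: add_edge(A, C). Edges now: 2
Op 3: add_edge(D, C). Edges now: 3
Op 4: add_edge(B, C). Edges now: 4
Op 5: add_edge(E, H). Edges now: 5
Op 6: add_edge(F, C). Edges now: 6
Op 7: add_edge(F, A). Edges now: 7
Op 8: add_edge(F, H). Edges now: 8
Op 9: add_edge(E, A). Edges now: 9
Op 10: add_edge(G, C). Edges now: 10
Compute levels (Kahn BFS):
  sources (in-degree 0): B, D, E, F, G
  process B: level=0
    B->C: in-degree(C)=5, level(C)>=1
  process D: level=0
    D->C: in-degree(C)=4, level(C)>=1
  process E: level=0
    E->A: in-degree(A)=1, level(A)>=1
    E->C: in-degree(C)=3, level(C)>=1
    E->H: in-degree(H)=1, level(H)>=1
  process F: level=0
    F->A: in-degree(A)=0, level(A)=1, enqueue
    F->C: in-degree(C)=2, level(C)>=1
    F->H: in-degree(H)=0, level(H)=1, enqueue
  process G: level=0
    G->C: in-degree(C)=1, level(C)>=1
  process A: level=1
    A->C: in-degree(C)=0, level(C)=2, enqueue
  process H: level=1
  process C: level=2
All levels: A:1, B:0, C:2, D:0, E:0, F:0, G:0, H:1

Answer: A:1, B:0, C:2, D:0, E:0, F:0, G:0, H:1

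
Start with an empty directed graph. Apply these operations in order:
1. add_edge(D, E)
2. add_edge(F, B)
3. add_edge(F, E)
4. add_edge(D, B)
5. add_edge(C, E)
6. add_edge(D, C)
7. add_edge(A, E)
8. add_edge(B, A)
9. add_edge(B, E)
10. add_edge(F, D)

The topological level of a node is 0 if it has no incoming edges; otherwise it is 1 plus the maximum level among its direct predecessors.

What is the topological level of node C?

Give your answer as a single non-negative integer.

Answer: 2

Derivation:
Op 1: add_edge(D, E). Edges now: 1
Op 2: add_edge(F, B). Edges now: 2
Op 3: add_edge(F, E). Edges now: 3
Op 4: add_edge(D, B). Edges now: 4
Op 5: add_edge(C, E). Edges now: 5
Op 6: add_edge(D, C). Edges now: 6
Op 7: add_edge(A, E). Edges now: 7
Op 8: add_edge(B, A). Edges now: 8
Op 9: add_edge(B, E). Edges now: 9
Op 10: add_edge(F, D). Edges now: 10
Compute levels (Kahn BFS):
  sources (in-degree 0): F
  process F: level=0
    F->B: in-degree(B)=1, level(B)>=1
    F->D: in-degree(D)=0, level(D)=1, enqueue
    F->E: in-degree(E)=4, level(E)>=1
  process D: level=1
    D->B: in-degree(B)=0, level(B)=2, enqueue
    D->C: in-degree(C)=0, level(C)=2, enqueue
    D->E: in-degree(E)=3, level(E)>=2
  process B: level=2
    B->A: in-degree(A)=0, level(A)=3, enqueue
    B->E: in-degree(E)=2, level(E)>=3
  process C: level=2
    C->E: in-degree(E)=1, level(E)>=3
  process A: level=3
    A->E: in-degree(E)=0, level(E)=4, enqueue
  process E: level=4
All levels: A:3, B:2, C:2, D:1, E:4, F:0
level(C) = 2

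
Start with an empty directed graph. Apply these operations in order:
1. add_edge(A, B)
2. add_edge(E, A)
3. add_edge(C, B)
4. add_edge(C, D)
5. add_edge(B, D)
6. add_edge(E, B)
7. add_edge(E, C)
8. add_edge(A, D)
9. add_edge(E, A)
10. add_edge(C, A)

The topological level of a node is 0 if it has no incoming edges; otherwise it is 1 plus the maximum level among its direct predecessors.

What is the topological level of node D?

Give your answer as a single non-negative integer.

Answer: 4

Derivation:
Op 1: add_edge(A, B). Edges now: 1
Op 2: add_edge(E, A). Edges now: 2
Op 3: add_edge(C, B). Edges now: 3
Op 4: add_edge(C, D). Edges now: 4
Op 5: add_edge(B, D). Edges now: 5
Op 6: add_edge(E, B). Edges now: 6
Op 7: add_edge(E, C). Edges now: 7
Op 8: add_edge(A, D). Edges now: 8
Op 9: add_edge(E, A) (duplicate, no change). Edges now: 8
Op 10: add_edge(C, A). Edges now: 9
Compute levels (Kahn BFS):
  sources (in-degree 0): E
  process E: level=0
    E->A: in-degree(A)=1, level(A)>=1
    E->B: in-degree(B)=2, level(B)>=1
    E->C: in-degree(C)=0, level(C)=1, enqueue
  process C: level=1
    C->A: in-degree(A)=0, level(A)=2, enqueue
    C->B: in-degree(B)=1, level(B)>=2
    C->D: in-degree(D)=2, level(D)>=2
  process A: level=2
    A->B: in-degree(B)=0, level(B)=3, enqueue
    A->D: in-degree(D)=1, level(D)>=3
  process B: level=3
    B->D: in-degree(D)=0, level(D)=4, enqueue
  process D: level=4
All levels: A:2, B:3, C:1, D:4, E:0
level(D) = 4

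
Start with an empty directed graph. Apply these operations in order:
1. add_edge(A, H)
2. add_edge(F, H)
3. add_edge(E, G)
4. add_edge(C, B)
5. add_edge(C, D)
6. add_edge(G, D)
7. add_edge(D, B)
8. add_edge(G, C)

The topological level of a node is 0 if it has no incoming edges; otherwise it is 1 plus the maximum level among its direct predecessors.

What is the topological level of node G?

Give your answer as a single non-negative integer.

Op 1: add_edge(A, H). Edges now: 1
Op 2: add_edge(F, H). Edges now: 2
Op 3: add_edge(E, G). Edges now: 3
Op 4: add_edge(C, B). Edges now: 4
Op 5: add_edge(C, D). Edges now: 5
Op 6: add_edge(G, D). Edges now: 6
Op 7: add_edge(D, B). Edges now: 7
Op 8: add_edge(G, C). Edges now: 8
Compute levels (Kahn BFS):
  sources (in-degree 0): A, E, F
  process A: level=0
    A->H: in-degree(H)=1, level(H)>=1
  process E: level=0
    E->G: in-degree(G)=0, level(G)=1, enqueue
  process F: level=0
    F->H: in-degree(H)=0, level(H)=1, enqueue
  process G: level=1
    G->C: in-degree(C)=0, level(C)=2, enqueue
    G->D: in-degree(D)=1, level(D)>=2
  process H: level=1
  process C: level=2
    C->B: in-degree(B)=1, level(B)>=3
    C->D: in-degree(D)=0, level(D)=3, enqueue
  process D: level=3
    D->B: in-degree(B)=0, level(B)=4, enqueue
  process B: level=4
All levels: A:0, B:4, C:2, D:3, E:0, F:0, G:1, H:1
level(G) = 1

Answer: 1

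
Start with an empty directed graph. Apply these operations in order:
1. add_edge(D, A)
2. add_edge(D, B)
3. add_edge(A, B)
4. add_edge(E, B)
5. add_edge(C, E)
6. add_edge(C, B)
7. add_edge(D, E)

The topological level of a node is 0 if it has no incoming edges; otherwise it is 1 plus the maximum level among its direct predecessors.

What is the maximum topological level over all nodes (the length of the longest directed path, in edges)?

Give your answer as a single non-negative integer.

Op 1: add_edge(D, A). Edges now: 1
Op 2: add_edge(D, B). Edges now: 2
Op 3: add_edge(A, B). Edges now: 3
Op 4: add_edge(E, B). Edges now: 4
Op 5: add_edge(C, E). Edges now: 5
Op 6: add_edge(C, B). Edges now: 6
Op 7: add_edge(D, E). Edges now: 7
Compute levels (Kahn BFS):
  sources (in-degree 0): C, D
  process C: level=0
    C->B: in-degree(B)=3, level(B)>=1
    C->E: in-degree(E)=1, level(E)>=1
  process D: level=0
    D->A: in-degree(A)=0, level(A)=1, enqueue
    D->B: in-degree(B)=2, level(B)>=1
    D->E: in-degree(E)=0, level(E)=1, enqueue
  process A: level=1
    A->B: in-degree(B)=1, level(B)>=2
  process E: level=1
    E->B: in-degree(B)=0, level(B)=2, enqueue
  process B: level=2
All levels: A:1, B:2, C:0, D:0, E:1
max level = 2

Answer: 2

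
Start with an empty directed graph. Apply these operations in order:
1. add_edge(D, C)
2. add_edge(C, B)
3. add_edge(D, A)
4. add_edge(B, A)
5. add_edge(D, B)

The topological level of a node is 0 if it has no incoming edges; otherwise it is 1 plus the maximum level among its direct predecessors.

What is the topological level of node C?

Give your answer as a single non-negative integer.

Op 1: add_edge(D, C). Edges now: 1
Op 2: add_edge(C, B). Edges now: 2
Op 3: add_edge(D, A). Edges now: 3
Op 4: add_edge(B, A). Edges now: 4
Op 5: add_edge(D, B). Edges now: 5
Compute levels (Kahn BFS):
  sources (in-degree 0): D
  process D: level=0
    D->A: in-degree(A)=1, level(A)>=1
    D->B: in-degree(B)=1, level(B)>=1
    D->C: in-degree(C)=0, level(C)=1, enqueue
  process C: level=1
    C->B: in-degree(B)=0, level(B)=2, enqueue
  process B: level=2
    B->A: in-degree(A)=0, level(A)=3, enqueue
  process A: level=3
All levels: A:3, B:2, C:1, D:0
level(C) = 1

Answer: 1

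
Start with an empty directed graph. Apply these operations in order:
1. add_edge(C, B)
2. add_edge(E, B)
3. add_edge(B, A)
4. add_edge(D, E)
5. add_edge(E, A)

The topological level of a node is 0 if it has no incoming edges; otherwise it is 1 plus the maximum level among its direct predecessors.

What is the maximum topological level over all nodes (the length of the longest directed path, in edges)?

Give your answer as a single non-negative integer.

Op 1: add_edge(C, B). Edges now: 1
Op 2: add_edge(E, B). Edges now: 2
Op 3: add_edge(B, A). Edges now: 3
Op 4: add_edge(D, E). Edges now: 4
Op 5: add_edge(E, A). Edges now: 5
Compute levels (Kahn BFS):
  sources (in-degree 0): C, D
  process C: level=0
    C->B: in-degree(B)=1, level(B)>=1
  process D: level=0
    D->E: in-degree(E)=0, level(E)=1, enqueue
  process E: level=1
    E->A: in-degree(A)=1, level(A)>=2
    E->B: in-degree(B)=0, level(B)=2, enqueue
  process B: level=2
    B->A: in-degree(A)=0, level(A)=3, enqueue
  process A: level=3
All levels: A:3, B:2, C:0, D:0, E:1
max level = 3

Answer: 3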